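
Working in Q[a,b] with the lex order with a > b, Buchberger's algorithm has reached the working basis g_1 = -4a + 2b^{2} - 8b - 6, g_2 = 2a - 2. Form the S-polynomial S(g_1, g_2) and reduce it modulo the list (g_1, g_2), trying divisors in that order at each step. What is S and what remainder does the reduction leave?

lcm(LM(g_1), LM(g_2)) = a.
S = (lcm/LT(g_1))·g_1 − (lcm/LT(g_2))·g_2 = -\tfrac{1}{2}b^{2} + 2b + \tfrac{5}{2}.
Reduce S modulo (g_1, g_2) in that order:
  leading term b^{2}: no divisor's leading term divides it; move -\tfrac{1}{2}b^{2} to the remainder.
  leading term b: no divisor's leading term divides it; move 2b to the remainder.
  leading term 1: no divisor's leading term divides it; move \tfrac{5}{2} to the remainder.
The remainder -\tfrac{1}{2}b^{2} + 2b + \tfrac{5}{2} is nonzero, so it would be added as the next basis element.

S(g_1, g_2) = -\tfrac{1}{2}b^{2} + 2b + \tfrac{5}{2}; remainder on division = -\tfrac{1}{2}b^{2} + 2b + \tfrac{5}{2}.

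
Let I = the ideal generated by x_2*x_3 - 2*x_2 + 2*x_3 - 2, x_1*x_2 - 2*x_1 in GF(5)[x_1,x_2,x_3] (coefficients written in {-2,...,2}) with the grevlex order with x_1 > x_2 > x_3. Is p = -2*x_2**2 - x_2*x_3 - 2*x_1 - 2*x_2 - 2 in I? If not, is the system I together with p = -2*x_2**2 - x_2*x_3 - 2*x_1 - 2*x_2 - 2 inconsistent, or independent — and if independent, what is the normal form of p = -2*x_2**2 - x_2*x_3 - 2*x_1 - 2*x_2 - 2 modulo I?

-2*x_2**2 - x_2*x_3 - 2*x_1 - 2*x_2 - 2 is independent of I; its normal form modulo I is -2*x_2**2 - 2*x_1 + x_2 + 2*x_3 + 1.

First compute the reduced Gröbner basis of I by Buchberger's algorithm.
f_1 = x_2*x_3 - 2*x_2 + 2*x_3 - 2, LT = x_2*x_3.
f_2 = x_1*x_2 - 2*x_1, LT = x_1*x_2.

S(f_1,f_2): lcm = x_1*x_2*x_3. S = -2*x_1*x_2 - x_1*x_3 - 2*x_1.
  leading term x_1*x_2: subtract (-2)·f_2 from -2*x_1*x_2 - x_1*x_3 - 2*x_1 → -x_1*x_3 - x_1
  leading term x_1*x_3: no divisor's leading term divides it; move -x_1*x_3 to the remainder.
  leading term x_1: no divisor's leading term divides it; move -x_1 to the remainder.
  remainder -x_1*x_3 - x_1 ≠ 0; add h_3 = -x_1*x_3 - x_1 to the basis.

The other S-polynomials (S(f_1,h_3), S(f_2,h_3)) all reduce to 0 modulo the current basis, so we have a Gröbner basis.
Inter-reduce: drop elements whose leading term is divisible by another's, tail-reduce, and make monic.
Reduced Gröbner basis: {x_1*x_2 - 2*x_1, x_1*x_3 + x_1, x_2*x_3 - 2*x_2 + 2*x_3 - 2}.
Label its elements g_1 = x_1*x_2 - 2*x_1, g_2 = x_1*x_3 + x_1, g_3 = x_2*x_3 - 2*x_2 + 2*x_3 - 2.

Reduce p = -2*x_2**2 - x_2*x_3 - 2*x_1 - 2*x_2 - 2 modulo G:
  leading term x_2**2: no divisor's leading term divides it; move -2*x_2**2 to the remainder.
  leading term x_2*x_3: subtract (-1)·g_3 from -x_2*x_3 - 2*x_1 - 2*x_2 - 2 → -2*x_1 + x_2 + 2*x_3 + 1
  leading term x_1: no divisor's leading term divides it; move -2*x_1 to the remainder.
  leading term x_2: no divisor's leading term divides it; move x_2 to the remainder.
  leading term x_3: no divisor's leading term divides it; move 2*x_3 to the remainder.
  leading term 1: no divisor's leading term divides it; move 1 to the remainder.
  normal form = -2*x_2**2 - 2*x_1 + x_2 + 2*x_3 + 1.
The normal form is nonzero, so p ∉ I. Since p minus its normal form lies in I, I + (p) = I + (r) where r = -2*x_2**2 - 2*x_1 + x_2 + 2*x_3 + 1; decide whether this ideal is the whole ring.
Run Buchberger on G together with r (pairs among the g_i already reduce to 0 since G is a Gröbner basis):
g_1 = x_1*x_2 - 2*x_1, LT = x_1*x_2.
g_2 = x_1*x_3 + x_1, LT = x_1*x_3.
g_3 = x_2*x_3 - 2*x_2 + 2*x_3 - 2, LT = x_2*x_3.
r = -2*x_2**2 - 2*x_1 + x_2 + 2*x_3 + 1, LT = x_2**2.

S(g_1,r): lcm = x_1*x_2**2. S = -x_1**2 + x_1*x_2 + x_1*x_3 - 2*x_1.
  leading term x_1**2: no divisor's leading term divides it; move -x_1**2 to the remainder.
  leading term x_1*x_2: subtract (1)·g_1 from x_1*x_2 + x_1*x_3 - 2*x_1 → x_1*x_3
  leading term x_1*x_3: subtract (1)·g_2 from x_1*x_3 → -x_1
  leading term x_1: no divisor's leading term divides it; move -x_1 to the remainder.
  remainder -x_1**2 - x_1 ≠ 0; add m_5 = -x_1**2 - x_1 to the basis.

S(g_3,r): lcm = x_2**2*x_3. S = -2*x_2**2 - x_1*x_3 + x_3**2 - 2*x_2 - 2*x_3.
  leading term x_2**2: subtract (1)·r from -2*x_2**2 - x_1*x_3 + x_3**2 - 2*x_2 - 2*x_3 → -x_1*x_3 + x_3**2 + 2*x_1 + 2*x_2 + x_3 - 1
  leading term x_1*x_3: subtract (-1)·g_2 from -x_1*x_3 + x_3**2 + 2*x_1 + 2*x_2 + x_3 - 1 → x_3**2 - 2*x_1 + 2*x_2 + x_3 - 1
  leading term x_3**2: no divisor's leading term divides it; move x_3**2 to the remainder.
  leading term x_1: no divisor's leading term divides it; move -2*x_1 to the remainder.
  leading term x_2: no divisor's leading term divides it; move 2*x_2 to the remainder.
  leading term x_3: no divisor's leading term divides it; move x_3 to the remainder.
  leading term 1: no divisor's leading term divides it; move -1 to the remainder.
  remainder x_3**2 - 2*x_1 + 2*x_2 + x_3 - 1 ≠ 0; add m_6 = x_3**2 - 2*x_1 + 2*x_2 + x_3 - 1 to the basis.

The other S-polynomials (S(g_1,g_2), S(g_1,g_3), S(g_2,g_3), S(g_2,r), S(g_1,m_5), S(g_2,m_5), S(g_3,m_5), S(r,m_5), S(g_1,m_6), S(g_2,m_6), S(g_3,m_6), S(r,m_6), S(m_5,m_6)) all reduce to 0 modulo the current basis, so we have a Gröbner basis.
Inter-reduce: drop elements whose leading term is divisible by another's, tail-reduce, and make monic.
Reduced Gröbner basis: {x_1**2 + x_1, x_1*x_2 - 2*x_1, x_2**2 + x_1 + 2*x_2 - x_3 + 2, x_1*x_3 + x_1, x_2*x_3 - 2*x_2 + 2*x_3 - 2, x_3**2 - 2*x_1 + 2*x_2 + x_3 - 1}.
The reduced Gröbner basis of I + (p) is {x_1**2 + x_1, x_1*x_2 - 2*x_1, x_2**2 + x_1 + 2*x_2 - x_3 + 2, x_1*x_3 + x_1, x_2*x_3 - 2*x_2 + 2*x_3 - 2, x_3**2 - 2*x_1 + 2*x_2 + x_3 - 1} ≠ {1}, a proper ideal, so the enlarged system stays consistent: p is independent of I, with normal form -2*x_2**2 - 2*x_1 + x_2 + 2*x_3 + 1.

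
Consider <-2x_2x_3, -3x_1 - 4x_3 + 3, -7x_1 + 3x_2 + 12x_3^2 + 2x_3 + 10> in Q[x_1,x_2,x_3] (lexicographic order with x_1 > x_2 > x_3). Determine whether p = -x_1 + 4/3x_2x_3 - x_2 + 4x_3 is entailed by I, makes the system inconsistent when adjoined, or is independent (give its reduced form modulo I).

-x_1 + 4/3x_2x_3 - x_2 + 4x_3 is independent of I; its normal form modulo I is 4x_3^2 + 82/9x_3.

First compute the reduced Gröbner basis of I by Buchberger's algorithm.
f_1 = -2x_2x_3, LT = x_2x_3.
f_2 = -3x_1 - 4x_3 + 3, LT = x_1.
f_3 = -7x_1 + 3x_2 + 12x_3^2 + 2x_3 + 10, LT = x_1.

S(f_1,f_2): leading monomials are coprime, so the S-polynomial reduces to 0 (Buchberger's first criterion).
S(f_1,f_3): leading monomials are coprime, so the S-polynomial reduces to 0 (Buchberger's first criterion).
S(f_2,f_3): lcm = x_1. S = 3/7x_2 + 12/7x_3^2 + 34/21x_3 + 3/7.
  leading term x_2: no divisor's leading term divides it; move 3/7x_2 to the remainder.
  leading term x_3^2: no divisor's leading term divides it; move 12/7x_3^2 to the remainder.
  leading term x_3: no divisor's leading term divides it; move 34/21x_3 to the remainder.
  leading term 1: no divisor's leading term divides it; move 3/7 to the remainder.
  remainder 3/7x_2 + 12/7x_3^2 + 34/21x_3 + 3/7 ≠ 0; add h_4 = 3/7x_2 + 12/7x_3^2 + 34/21x_3 + 3/7 to the basis.

S(f_1,h_4): lcm = x_2x_3. S = -4x_3^3 - 34/9x_3^2 - x_3.
  leading term x_3^3: no divisor's leading term divides it; move -4x_3^3 to the remainder.
  leading term x_3^2: no divisor's leading term divides it; move -34/9x_3^2 to the remainder.
  leading term x_3: no divisor's leading term divides it; move -x_3 to the remainder.
  remainder -4x_3^3 - 34/9x_3^2 - x_3 ≠ 0; add h_5 = -4x_3^3 - 34/9x_3^2 - x_3 to the basis.

S(f_2,h_4): leading monomials are coprime, so the S-polynomial reduces to 0 (Buchberger's first criterion).
S(f_3,h_4): leading monomials are coprime, so the S-polynomial reduces to 0 (Buchberger's first criterion).
S(f_1,h_5): lcm = x_2x_3^3. S = -17/18x_2x_3^2 - 1/4x_2x_3.
  leading term x_2x_3^2: subtract (17/36x_3)·f_1 from -17/18x_2x_3^2 - 1/4x_2x_3 → -1/4x_2x_3
  leading term x_2x_3: subtract (1/8)·f_1 from -1/4x_2x_3 → 0
  remainder 0.

S(f_2,h_5): leading monomials are coprime, so the S-polynomial reduces to 0 (Buchberger's first criterion).
S(f_3,h_5): leading monomials are coprime, so the S-polynomial reduces to 0 (Buchberger's first criterion).
S(h_4,h_5): leading monomials are coprime, so the S-polynomial reduces to 0 (Buchberger's first criterion).
Every S-polynomial of the final basis reduces to 0, so we have a Gröbner basis.
Inter-reduce: drop elements whose leading term is divisible by another's, tail-reduce, and make monic.
Reduced Gröbner basis: {x_1 + 4/3x_3 - 1, x_2 + 4x_3^2 + 34/9x_3 + 1, x_3^3 + 17/18x_3^2 + 1/4x_3}.
Label its elements g_1 = x_1 + 4/3x_3 - 1, g_2 = x_2 + 4x_3^2 + 34/9x_3 + 1, g_3 = x_3^3 + 17/18x_3^2 + 1/4x_3.

Reduce p = -x_1 + 4/3x_2x_3 - x_2 + 4x_3 modulo G:
  leading term x_1: subtract (-1)·g_1 from -x_1 + 4/3x_2x_3 - x_2 + 4x_3 → 4/3x_2x_3 - x_2 + 16/3x_3 - 1
  leading term x_2x_3: subtract (4/3x_3)·g_2 from 4/3x_2x_3 - x_2 + 16/3x_3 - 1 → -x_2 - 16/3x_3^3 - 136/27x_3^2 + 4x_3 - 1
  leading term x_2: subtract (-1)·g_2 from -x_2 - 16/3x_3^3 - 136/27x_3^2 + 4x_3 - 1 → -16/3x_3^3 - 28/27x_3^2 + 70/9x_3
  leading term x_3^3: subtract (-16/3)·g_3 from -16/3x_3^3 - 28/27x_3^2 + 70/9x_3 → 4x_3^2 + 82/9x_3
  leading term x_3^2: no divisor's leading term divides it; move 4x_3^2 to the remainder.
  leading term x_3: no divisor's leading term divides it; move 82/9x_3 to the remainder.
  normal form = 4x_3^2 + 82/9x_3.
The normal form is nonzero, so p ∉ I. Since p minus its normal form lies in I, I + (p) = I + (r) where r = 4x_3^2 + 82/9x_3; decide whether this ideal is the whole ring.
Run Buchberger on G together with r (pairs among the g_i already reduce to 0 since G is a Gröbner basis):
g_1 = x_1 + 4/3x_3 - 1, LT = x_1.
g_2 = x_2 + 4x_3^2 + 34/9x_3 + 1, LT = x_2.
g_3 = x_3^3 + 17/18x_3^2 + 1/4x_3, LT = x_3^3.
r = 4x_3^2 + 82/9x_3, LT = x_3^2.

S(g_1,g_2): leading monomials are coprime, so the S-polynomial reduces to 0 (Buchberger's first criterion).
S(g_1,g_3): leading monomials are coprime, so the S-polynomial reduces to 0 (Buchberger's first criterion).
S(g_1,r): leading monomials are coprime, so the S-polynomial reduces to 0 (Buchberger's first criterion).
S(g_2,g_3): leading monomials are coprime, so the S-polynomial reduces to 0 (Buchberger's first criterion).
S(g_2,r): leading monomials are coprime, so the S-polynomial reduces to 0 (Buchberger's first criterion).
S(g_3,r): lcm = x_3^3. S = -4/3x_3^2 + 1/4x_3.
  leading term x_3^2: subtract (-1/3)·r from -4/3x_3^2 + 1/4x_3 → 355/108x_3
  leading term x_3: no divisor's leading term divides it; move 355/108x_3 to the remainder.
  remainder 355/108x_3 ≠ 0; add m_5 = 355/108x_3 to the basis.

S(g_1,m_5): leading monomials are coprime, so the S-polynomial reduces to 0 (Buchberger's first criterion).
S(g_2,m_5): leading monomials are coprime, so the S-polynomial reduces to 0 (Buchberger's first criterion).
S(g_3,m_5): lcm = x_3^3. S = 17/18x_3^2 + 1/4x_3.
  leading term x_3^2: subtract (17/72)·r from 17/18x_3^2 + 1/4x_3 → -154/81x_3
  leading term x_3: subtract (-616/1065)·m_5 from -154/81x_3 → 0
  remainder 0.

S(r,m_5): lcm = x_3^2. S = 41/18x_3.
  leading term x_3: subtract (246/355)·m_5 from 41/18x_3 → 0
  remainder 0.

Every S-polynomial of the final basis reduces to 0, so we have a Gröbner basis.
Inter-reduce: drop elements whose leading term is divisible by another's, tail-reduce, and make monic.
Reduced Gröbner basis: {x_1 - 1, x_2 + 1, x_3}.
The reduced Gröbner basis of I + (p) is {x_1 - 1, x_2 + 1, x_3} ≠ {1}, a proper ideal, so the enlarged system stays consistent: p is independent of I, with normal form 4x_3^2 + 82/9x_3.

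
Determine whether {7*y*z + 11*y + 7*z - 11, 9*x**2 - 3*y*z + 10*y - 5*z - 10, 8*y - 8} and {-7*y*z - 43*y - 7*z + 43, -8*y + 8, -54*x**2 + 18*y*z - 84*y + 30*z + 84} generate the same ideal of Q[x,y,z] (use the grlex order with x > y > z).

Since reduced Gröbner bases are canonical representatives of ideals under a given ordering, it suffices to compute and compare them.
Buchberger on the first generating set:
f_1 = 7*y*z + 11*y + 7*z - 11, LT = y*z.
f_2 = 9*x**2 - 3*y*z + 10*y - 5*z - 10, LT = x**2.
f_3 = 8*y - 8, LT = y.

S(f_1,f_3): lcm = y*z. S = 11/7*y + 2*z - 11/7.
  reduce S modulo (f_1, f_2, f_3):
  remainder 2*z ≠ 0; add g_4 = 2*z to the basis.

The other S-polynomials (S(f_1,f_2), S(f_2,f_3), S(f_1,g_4), S(f_2,g_4), S(f_3,g_4)) all reduce to 0 modulo the current basis, so we have a Gröbner basis.
Inter-reduce: drop elements whose leading term is divisible by another's, tail-reduce, and make monic.
Reduced Gröbner basis: {x**2, y - 1, z}.

Buchberger on the second generating set:
h_1 = -7*y*z - 43*y - 7*z + 43, LT = y*z.
h_2 = -8*y + 8, LT = y.
h_3 = -54*x**2 + 18*y*z - 84*y + 30*z + 84, LT = x**2.

S(h_1,h_2): lcm = y*z. S = 43/7*y + 2*z - 43/7.
  reduce S modulo (h_1, h_2, h_3):
  remainder 2*z ≠ 0; add k_4 = 2*z to the basis.

The other S-polynomials (S(h_1,h_3), S(h_2,h_3), S(h_1,k_4), S(h_2,k_4), S(h_3,k_4)) all reduce to 0 modulo the current basis, so we have a Gröbner basis.
Inter-reduce: drop elements whose leading term is divisible by another's, tail-reduce, and make monic.
Reduced Gröbner basis: {x**2, y - 1, z}.

Same reduced basis, so the two generating sets span the same ideal.

Yes, the ideals are equal.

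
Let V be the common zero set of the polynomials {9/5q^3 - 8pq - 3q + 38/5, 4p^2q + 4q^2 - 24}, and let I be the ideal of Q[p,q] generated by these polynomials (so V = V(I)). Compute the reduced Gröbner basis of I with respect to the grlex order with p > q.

f_1 = 9/5q^3 - 8pq - 3q + 38/5, LT = q^3.
f_2 = 4p^2q + 4q^2 - 24, LT = p^2q.

S(f_1,f_2): lcm = p^2q^3. S = -40/9p^3q - q^4 - 5/3p^2q + 38/9p^2 + 6q^2.
  leading term p^3q: subtract (-10/9p)·f_2 from -40/9p^3q - q^4 - 5/3p^2q + 38/9p^2 + 6q^2 → -q^4 - 5/3p^2q + 40/9pq^2 + 38/9p^2 + 6q^2 - 80/3p
  leading term q^4: subtract (-5/9q)·f_1 from -q^4 - 5/3p^2q + 40/9pq^2 + 38/9p^2 + 6q^2 - 80/3p → -5/3p^2q + 38/9p^2 + 13/3q^2 - 80/3p + 38/9q
  leading term p^2q: subtract (-5/12)·f_2 from -5/3p^2q + 38/9p^2 + 13/3q^2 - 80/3p + 38/9q → 38/9p^2 + 6q^2 - 80/3p + 38/9q - 10
  leading term p^2: no divisor's leading term divides it; move 38/9p^2 to the remainder.
  leading term q^2: no divisor's leading term divides it; move 6q^2 to the remainder.
  leading term p: no divisor's leading term divides it; move -80/3p to the remainder.
  leading term q: no divisor's leading term divides it; move 38/9q to the remainder.
  leading term 1: no divisor's leading term divides it; move -10 to the remainder.
  remainder 38/9p^2 + 6q^2 - 80/3p + 38/9q - 10 ≠ 0; add g_3 = 38/9p^2 + 6q^2 - 80/3p + 38/9q - 10 to the basis.

S(f_1,g_3): leading monomials are coprime, so the S-polynomial reduces to 0 (Buchberger's first criterion).
S(f_2,g_3): lcm = p^2q. S = -27/19q^3 + 120/19pq + 45/19q - 6.
  leading term q^3: subtract (-15/19)·f_1 from -27/19q^3 + 120/19pq + 45/19q - 6 → 0
  remainder 0.

Every S-polynomial of the final basis reduces to 0, so we have a Gröbner basis.
Inter-reduce: drop elements whose leading term is divisible by another's, tail-reduce, and make monic.

G = {q^3 - 40/9pq - 5/3q + 38/9, p^2 + 27/19q^2 - 120/19p + q - 45/19}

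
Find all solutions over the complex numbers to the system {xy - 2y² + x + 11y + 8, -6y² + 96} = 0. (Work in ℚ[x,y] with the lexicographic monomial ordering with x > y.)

{(-68/3, -4), (-4, 4)}

Compute a lex Gröbner basis by Buchberger's algorithm.
f_1 = xy + x - 2y² + 11y + 8, LT = xy.
f_2 = -6y² + 96, LT = y².

S(f_1,f_2): lcm = xy². S = xy + 16x - 2y³ + 11y² + 8y.
  leading term xy: subtract (1)·f_1 from xy + 16x - 2y³ + 11y² + 8y → 15x - 2y³ + 13y² - 3y - 8
  leading term x: no divisor's leading term divides it; move 15x to the remainder.
  leading term y³: subtract (⅓y)·f_2 from -2y³ + 13y² - 3y - 8 → 13y² - 35y - 8
  leading term y²: subtract (-13/6)·f_2 from 13y² - 35y - 8 → -35y + 200
  leading term y: no divisor's leading term divides it; move -35y to the remainder.
  leading term 1: no divisor's leading term divides it; move 200 to the remainder.
  remainder 15x - 35y + 200 ≠ 0; add h_3 = 15x - 35y + 200 to the basis.

S(f_1,h_3): lcm = xy. S = x + ⅓y² - 7/3y + 8.
  leading term x: subtract (1/15)·h_3 from x + ⅓y² - 7/3y + 8 → ⅓y² - 16/3
  leading term y²: subtract (-1/18)·f_2 from ⅓y² - 16/3 → 0
  remainder 0.

S(f_2,h_3): leading monomials are coprime, so the S-polynomial reduces to 0 (Buchberger's first criterion).
Every S-polynomial of the final basis reduces to 0, so we have a Gröbner basis.
Inter-reduce: drop elements whose leading term is divisible by another's, tail-reduce, and make monic.
Reduced Gröbner basis: {x - 7/3y + 40/3, y² - 16}.

The lex basis is triangular: the last element involves only y. Solving y² - 16 = 0 gives y ∈ {-4, 4}; substituting each value into the earlier elements determines the remaining variables.
  y = -4: the earlier basis element becomes x + 68/3 = 0, giving x = -68/3 — point (-68/3, -4).
  y = 4: the earlier basis element becomes x + 4 = 0, giving x = -4 — point (-4, 4).
A lex Gröbner basis triangularizes the system, enabling back-substitution.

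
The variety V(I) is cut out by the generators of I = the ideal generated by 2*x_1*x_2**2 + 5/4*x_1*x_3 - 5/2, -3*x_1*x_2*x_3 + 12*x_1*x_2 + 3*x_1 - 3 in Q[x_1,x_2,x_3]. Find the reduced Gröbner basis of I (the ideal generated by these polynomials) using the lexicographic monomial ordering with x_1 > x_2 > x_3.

G = {x_1*x_2 + 5/8*x_1*x_3**2 - 5/2*x_1*x_3 - x_2 - 5/4*x_3 + 5, x_1*x_3**3 - 8*x_1*x_3**2 + 16*x_1*x_3 + 8/5*x_1 - 8/5*x_2*x_3 + 32/5*x_2 - 2*x_3**2 + 16*x_3 - 168/5, x_2**2 + 5/4*x_2*x_3 - 5*x_2 + 5/8*x_3 - 5/4}

f_1 = 2*x_1*x_2**2 + 5/4*x_1*x_3 - 5/2, LT = x_1*x_2**2.
f_2 = -3*x_1*x_2*x_3 + 12*x_1*x_2 + 3*x_1 - 3, LT = x_1*x_2*x_3.

S(f_1,f_2): lcm = x_1*x_2**2*x_3. S = 4*x_1*x_2**2 + x_1*x_2 + 5/8*x_1*x_3**2 - x_2 - 5/4*x_3.
  reduce S modulo (f_1, f_2):
  remainder x_1*x_2 + 5/8*x_1*x_3**2 - 5/2*x_1*x_3 - x_2 - 5/4*x_3 + 5 ≠ 0; add g_3 = x_1*x_2 + 5/8*x_1*x_3**2 - 5/2*x_1*x_3 - x_2 - 5/4*x_3 + 5 to the basis.

S(f_1,g_3): lcm = x_1*x_2**2. S = -5/8*x_1*x_2*x_3**2 + 5/2*x_1*x_2*x_3 + 5/8*x_1*x_3 + x_2**2 + 5/4*x_2*x_3 - 5*x_2 - 5/4.
  reduce S modulo (f_1, f_2, g_3):
  remainder x_2**2 + 5/4*x_2*x_3 - 5*x_2 + 5/8*x_3 - 5/4 ≠ 0; add g_4 = x_2**2 + 5/4*x_2*x_3 - 5*x_2 + 5/8*x_3 - 5/4 to the basis.

S(f_2,g_3): lcm = x_1*x_2*x_3. S = -4*x_1*x_2 - 5/8*x_1*x_3**3 + 5/2*x_1*x_3**2 - x_1 + x_2*x_3 + 5/4*x_3**2 - 5*x_3 + 1.
  reduce S modulo (f_1, f_2, g_3, g_4):
  remainder -5/8*x_1*x_3**3 + 5*x_1*x_3**2 - 10*x_1*x_3 - x_1 + x_2*x_3 - 4*x_2 + 5/4*x_3**2 - 10*x_3 + 21 ≠ 0; add g_5 = -5/8*x_1*x_3**3 + 5*x_1*x_3**2 - 10*x_1*x_3 - x_1 + x_2*x_3 - 4*x_2 + 5/4*x_3**2 - 10*x_3 + 21 to the basis.

The other S-polynomials (S(f_1,g_4), S(f_2,g_4), S(g_3,g_4), S(f_1,g_5), S(f_2,g_5), S(g_3,g_5), S(g_4,g_5)) all reduce to 0 modulo the current basis, so we have a Gröbner basis.
Inter-reduce: drop elements whose leading term is divisible by another's, tail-reduce, and make monic.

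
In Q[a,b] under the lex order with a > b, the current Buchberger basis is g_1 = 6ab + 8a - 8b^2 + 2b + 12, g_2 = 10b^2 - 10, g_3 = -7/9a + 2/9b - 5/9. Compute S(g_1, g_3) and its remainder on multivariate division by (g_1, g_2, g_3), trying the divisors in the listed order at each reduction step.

lcm(LM(g_1), LM(g_3)) = ab.
S = (lcm/LT(g_1))·g_1 − (lcm/LT(g_3))·g_3 = 4/3a - 22/21b^2 - 8/21b + 2.
Reduce S modulo (g_1, g_2, g_3) in that order:
  leading term a: subtract (-12/7)·g_3 from 4/3a - 22/21b^2 - 8/21b + 2 → -22/21b^2 + 22/21
  leading term b^2: subtract (-11/105)·g_2 from -22/21b^2 + 22/21 → 0
The remainder is 0, so this S-polynomial contributes no new basis element.
An S-polynomial is built so that the two leading terms cancel; whether anything survives reduction is exactly the Gröbner-basis criterion.

S(g_1, g_3) = 4/3a - 22/21b^2 - 8/21b + 2; remainder on division = 0.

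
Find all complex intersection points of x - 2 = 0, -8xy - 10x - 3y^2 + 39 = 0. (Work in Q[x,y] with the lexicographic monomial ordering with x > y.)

Compute a lex Gröbner basis by Buchberger's algorithm.
f_1 = x - 2, LT = x.
f_2 = -8xy - 10x - 3y^2 + 39, LT = xy.

S(f_1,f_2): lcm = xy. S = -5/4x - 3/8y^2 - 2y + 39/8.
  leading term x: subtract (-5/4)·f_1 from -5/4x - 3/8y^2 - 2y + 39/8 → -3/8y^2 - 2y + 19/8
  leading term y^2: no divisor's leading term divides it; move -3/8y^2 to the remainder.
  leading term y: no divisor's leading term divides it; move -2y to the remainder.
  leading term 1: no divisor's leading term divides it; move 19/8 to the remainder.
  remainder -3/8y^2 - 2y + 19/8 ≠ 0; add h_3 = -3/8y^2 - 2y + 19/8 to the basis.

S(f_1,h_3): leading monomials are coprime, so the S-polynomial reduces to 0 (Buchberger's first criterion).
S(f_2,h_3): lcm = xy^2. S = -49/12xy + 19/3x + 3/8y^3 - 39/8y.
  leading term xy: subtract (-49/12y)·f_1 from -49/12xy + 19/3x + 3/8y^3 - 39/8y → 19/3x + 3/8y^3 - 313/24y
  leading term x: subtract (19/3)·f_1 from 19/3x + 3/8y^3 - 313/24y → 3/8y^3 - 313/24y + 38/3
  leading term y^3: subtract (-y)·h_3 from 3/8y^3 - 313/24y + 38/3 → -2y^2 - 32/3y + 38/3
  leading term y^2: subtract (16/3)·h_3 from -2y^2 - 32/3y + 38/3 → 0
  remainder 0.

Every S-polynomial of the final basis reduces to 0, so we have a Gröbner basis.
Inter-reduce: drop elements whose leading term is divisible by another's, tail-reduce, and make monic.
Reduced Gröbner basis: {x - 2, y^2 + 16/3y - 19/3}.

From the last basis element, y^2 + 16/3y - 19/3 = 0, so y takes values in {-19/3, 1}. Each choice, substituted upward through the basis, yields the corresponding point(s) of the solution set.
  y = -19/3: the earlier basis element becomes x - 2 = 0, giving x = 2 — point (2, -19/3).
  y = 1: the earlier basis element becomes x - 2 = 0, giving x = 2 — point (2, 1).
Substituting each solution back into the original system confirms all equations vanish.

{(2, -19/3), (2, 1)}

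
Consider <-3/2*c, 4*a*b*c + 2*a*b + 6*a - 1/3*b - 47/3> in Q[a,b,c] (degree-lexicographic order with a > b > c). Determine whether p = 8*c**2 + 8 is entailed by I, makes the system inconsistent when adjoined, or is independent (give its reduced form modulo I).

First compute the reduced Gröbner basis of I by Buchberger's algorithm.
f_1 = -3/2*c, LT = c.
f_2 = 4*a*b*c + 2*a*b + 6*a - 1/3*b - 47/3, LT = a*b*c.

S(f_1,f_2): lcm = a*b*c. S = -1/2*a*b - 3/2*a + 1/12*b + 47/12.
  reduce S modulo (f_1, f_2):
  remainder -1/2*a*b - 3/2*a + 1/12*b + 47/12 ≠ 0; add h_3 = -1/2*a*b - 3/2*a + 1/12*b + 47/12 to the basis.

The other S-polynomials (S(f_1,h_3), S(f_2,h_3)) all reduce to 0 modulo the current basis, so we have a Gröbner basis.
Inter-reduce: drop elements whose leading term is divisible by another's, tail-reduce, and make monic.
Reduced Gröbner basis: {a*b + 3*a - 1/6*b - 47/6, c}.
Label its elements g_1 = a*b + 3*a - 1/6*b - 47/6, g_2 = c.

Reduce p = 8*c**2 + 8 modulo G:
  leading term c**2: subtract (8*c)·g_2 from 8*c**2 + 8 → 8
  leading term 1: no divisor's leading term divides it; move 8 to the remainder.
  normal form = 8.
The normal form is nonzero, so p ∉ I. Since p minus its normal form lies in I, I + (p) = I + (r) where r = 8; decide whether this ideal is the whole ring.
Here r = 8 is a nonzero constant, hence a unit: 1 ∈ I + (p), the Gröbner basis of I + (p) is {1}, and the enlarged system has no common solution — adjoining p is inconsistent.

Ideal membership is decidable via reduction modulo a Gröbner basis.

Adjoining 8*c**2 + 8 makes the ideal the whole ring: the system is inconsistent.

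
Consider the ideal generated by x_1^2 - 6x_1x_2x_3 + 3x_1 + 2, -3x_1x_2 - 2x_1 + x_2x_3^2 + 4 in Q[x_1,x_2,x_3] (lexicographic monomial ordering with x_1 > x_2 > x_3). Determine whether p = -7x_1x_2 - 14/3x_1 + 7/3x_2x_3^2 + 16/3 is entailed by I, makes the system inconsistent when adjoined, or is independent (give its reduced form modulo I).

Adjoining -7x_1x_2 - 14/3x_1 + 7/3x_2x_3^2 + 16/3 makes the ideal the whole ring: the system is inconsistent.

First compute the reduced Gröbner basis of I by Buchberger's algorithm.
f_1 = x_1^2 - 6x_1x_2x_3 + 3x_1 + 2, LT = x_1^2.
f_2 = -3x_1x_2 - 2x_1 + x_2x_3^2 + 4, LT = x_1x_2.

S(f_1,f_2): lcm = x_1^2x_2. S = -2/3x_1^2 - 6x_1x_2^2x_3 + 1/3x_1x_2x_3^2 + 3x_1x_2 + 4/3x_1 + 2x_2.
  reduce S modulo (f_1, f_2):
  remainder -2/9x_1x_3^2 + 4/3x_1 - 2x_2^2x_3^3 + 1/9x_2x_3^4 + x_2x_3^2 - 8x_2x_3 + 2x_2 + 4/9x_3^2 + 16/3 ≠ 0; add h_3 = -2/9x_1x_3^2 + 4/3x_1 - 2x_2^2x_3^3 + 1/9x_2x_3^4 + x_2x_3^2 - 8x_2x_3 + 2x_2 + 4/9x_3^2 + 16/3 to the basis.

S(f_2,h_3): lcm = x_1x_2x_3^2. S = 6x_1x_2 + 2/3x_1x_3^2 - 9x_2^3x_3^3 + 1/2x_2^2x_3^4 + 9/2x_2^2x_3^2 - 36x_2^2x_3 + 9x_2^2 - 1/3x_2x_3^4 + 2x_2x_3^2 + 24x_2 - 4/3x_3^2.
  reduce S modulo (f_1, f_2, h_3):
  remainder -9x_2^3x_3^3 + 1/2x_2^2x_3^4 - 6x_2^2x_3^3 + 9/2x_2^2x_3^2 - 36x_2^2x_3 + 9x_2^2 + 7x_2x_3^2 - 24x_2x_3 + 30x_2 + 24 ≠ 0; add h_4 = -9x_2^3x_3^3 + 1/2x_2^2x_3^4 - 6x_2^2x_3^3 + 9/2x_2^2x_3^2 - 36x_2^2x_3 + 9x_2^2 + 7x_2x_3^2 - 24x_2x_3 + 30x_2 + 24 to the basis.

The other S-polynomials (S(f_1,h_3), S(f_1,h_4), S(f_2,h_4), S(h_3,h_4)) all reduce to 0 modulo the current basis, so we have a Gröbner basis.
Inter-reduce: drop elements whose leading term is divisible by another's, tail-reduce, and make monic.
Reduced Gröbner basis: {x_1^2 + 4x_1x_3 + 3x_1 - 2x_2x_3^3 - 8x_3 + 2, x_1x_2 + 2/3x_1 - 1/3x_2x_3^2 - 4/3, x_1x_3^2 - 6x_1 + 9x_2^2x_3^3 - 1/2x_2x_3^4 - 9/2x_2x_3^2 + 36x_2x_3 - 9x_2 - 2x_3^2 - 24, x_2^3x_3^3 - 1/18x_2^2x_3^4 + 2/3x_2^2x_3^3 - 1/2x_2^2x_3^2 + 4x_2^2x_3 - x_2^2 - 7/9x_2x_3^2 + 8/3x_2x_3 - 10/3x_2 - 8/3}.
Label its elements g_1 = x_1^2 + 4x_1x_3 + 3x_1 - 2x_2x_3^3 - 8x_3 + 2, g_2 = x_1x_2 + 2/3x_1 - 1/3x_2x_3^2 - 4/3, g_3 = x_1x_3^2 - 6x_1 + 9x_2^2x_3^3 - 1/2x_2x_3^4 - 9/2x_2x_3^2 + 36x_2x_3 - 9x_2 - 2x_3^2 - 24, g_4 = x_2^3x_3^3 - 1/18x_2^2x_3^4 + 2/3x_2^2x_3^3 - 1/2x_2^2x_3^2 + 4x_2^2x_3 - x_2^2 - 7/9x_2x_3^2 + 8/3x_2x_3 - 10/3x_2 - 8/3.

Reduce p = -7x_1x_2 - 14/3x_1 + 7/3x_2x_3^2 + 16/3 modulo G:
  leading term x_1x_2: subtract (-7)·g_2 from -7x_1x_2 - 14/3x_1 + 7/3x_2x_3^2 + 16/3 → -4
  leading term 1: no divisor's leading term divides it; move -4 to the remainder.
  normal form = -4.
The normal form is nonzero, so p ∉ I. Since p minus its normal form lies in I, I + (p) = I + (r) where r = -4; decide whether this ideal is the whole ring.
Here r = -4 is a nonzero constant, hence a unit: 1 ∈ I + (p), the Gröbner basis of I + (p) is {1}, and the enlarged system has no common solution — adjoining p is inconsistent.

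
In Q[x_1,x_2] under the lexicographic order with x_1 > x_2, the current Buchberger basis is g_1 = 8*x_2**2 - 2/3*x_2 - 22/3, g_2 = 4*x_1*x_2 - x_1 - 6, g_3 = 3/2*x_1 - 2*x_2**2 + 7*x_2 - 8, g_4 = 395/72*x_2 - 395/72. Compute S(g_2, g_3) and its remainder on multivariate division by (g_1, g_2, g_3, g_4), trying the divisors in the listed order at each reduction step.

lcm(LM(g_2), LM(g_3)) = x_1*x_2.
S = (lcm/LT(g_2))·g_2 − (lcm/LT(g_3))·g_3 = -1/4*x_1 + 4/3*x_2**3 - 14/3*x_2**2 + 16/3*x_2 - 3/2.
Reduce S modulo (g_1, g_2, g_3, g_4) in that order:
  leading term x_1: subtract (-1/6)·g_3 from -1/4*x_1 + 4/3*x_2**3 - 14/3*x_2**2 + 16/3*x_2 - 3/2 → 4/3*x_2**3 - 5*x_2**2 + 13/2*x_2 - 17/6
  leading term x_2**3: subtract (1/6*x_2)·g_1 from 4/3*x_2**3 - 5*x_2**2 + 13/2*x_2 - 17/6 → -44/9*x_2**2 + 139/18*x_2 - 17/6
  leading term x_2**2: subtract (-11/18)·g_1 from -44/9*x_2**2 + 139/18*x_2 - 17/6 → 395/54*x_2 - 395/54
  leading term x_2: subtract (4/3)·g_4 from 395/54*x_2 - 395/54 → 0
The remainder is 0, so this S-polynomial contributes no new basis element.

S(g_2, g_3) = -1/4*x_1 + 4/3*x_2**3 - 14/3*x_2**2 + 16/3*x_2 - 3/2; remainder on division = 0.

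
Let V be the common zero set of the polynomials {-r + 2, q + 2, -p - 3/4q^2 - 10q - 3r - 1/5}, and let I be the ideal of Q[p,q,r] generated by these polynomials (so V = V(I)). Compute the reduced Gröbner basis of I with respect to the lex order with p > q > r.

f_1 = -r + 2, LT = r.
f_2 = q + 2, LT = q.
f_3 = -p - 3/4q^2 - 10q - 3r - 1/5, LT = p.

The S-polynomials (S(f_1,f_2), S(f_1,f_3), S(f_2,f_3)) all reduce to 0 modulo the current basis, so we have a Gröbner basis.

G = {p - 54/5, q + 2, r - 2}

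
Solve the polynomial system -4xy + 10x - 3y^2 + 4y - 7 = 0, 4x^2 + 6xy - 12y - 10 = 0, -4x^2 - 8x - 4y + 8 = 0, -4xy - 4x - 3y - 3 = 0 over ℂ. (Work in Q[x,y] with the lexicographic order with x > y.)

Compute a lex Gröbner basis by Buchberger's algorithm.
f_1 = -4xy + 10x - 3y^2 + 4y - 7, LT = xy.
f_2 = 4x^2 + 6xy - 12y - 10, LT = x^2.
f_3 = -4x^2 - 8x - 4y + 8, LT = x^2.
f_4 = -4xy - 4x - 3y - 3, LT = xy.

S(f_1,f_2): lcm = x^2y. S = -5/2x^2 - 3/4xy^2 - xy + 7/4x + 3y^2 + 5/2y.
  leading term x^2: subtract (-5/8)·f_2 from -5/2x^2 - 3/4xy^2 - xy + 7/4x + 3y^2 + 5/2y → -3/4xy^2 + 11/4xy + 7/4x + 3y^2 - 5y - 25/4
  leading term xy^2: subtract (3/16y)·f_1 from -3/4xy^2 + 11/4xy + 7/4x + 3y^2 - 5y - 25/4 → 7/8xy + 7/4x + 9/16y^3 + 9/4y^2 - 59/16y - 25/4
  leading term xy: subtract (-7/32)·f_1 from 7/8xy + 7/4x + 9/16y^3 + 9/4y^2 - 59/16y - 25/4 → 63/16x + 9/16y^3 + 51/32y^2 - 45/16y - 249/32
  leading term x: no divisor's leading term divides it; move 63/16x to the remainder.
  leading term y^3: no divisor's leading term divides it; move 9/16y^3 to the remainder.
  leading term y^2: no divisor's leading term divides it; move 51/32y^2 to the remainder.
  leading term y: no divisor's leading term divides it; move -45/16y to the remainder.
  leading term 1: no divisor's leading term divides it; move -249/32 to the remainder.
  remainder 63/16x + 9/16y^3 + 51/32y^2 - 45/16y - 249/32 ≠ 0; add h_5 = 63/16x + 9/16y^3 + 51/32y^2 - 45/16y - 249/32 to the basis.

S(f_1,f_3): lcm = x^2y. S = -5/2x^2 + 3/4xy^2 - 3xy + 7/4x - y^2 + 2y.
  leading term x^2: subtract (-5/8)·f_2 from -5/2x^2 + 3/4xy^2 - 3xy + 7/4x - y^2 + 2y → 3/4xy^2 + 3/4xy + 7/4x - y^2 - 11/2y - 25/4
  leading term xy^2: subtract (-3/16y)·f_1 from 3/4xy^2 + 3/4xy + 7/4x - y^2 - 11/2y - 25/4 → 21/8xy + 7/4x - 9/16y^3 - 1/4y^2 - 109/16y - 25/4
  leading term xy: subtract (-21/32)·f_1 from 21/8xy + 7/4x - 9/16y^3 - 1/4y^2 - 109/16y - 25/4 → 133/16x - 9/16y^3 - 71/32y^2 - 67/16y - 347/32
  leading term x: subtract (19/9)·h_5 from 133/16x - 9/16y^3 - 71/32y^2 - 67/16y - 347/32 → -7/4y^3 - 67/12y^2 + 7/4y + 67/12
  leading term y^3: no divisor's leading term divides it; move -7/4y^3 to the remainder.
  leading term y^2: no divisor's leading term divides it; move -67/12y^2 to the remainder.
  leading term y: no divisor's leading term divides it; move 7/4y to the remainder.
  leading term 1: no divisor's leading term divides it; move 67/12 to the remainder.
  remainder -7/4y^3 - 67/12y^2 + 7/4y + 67/12 ≠ 0; add h_6 = -7/4y^3 - 67/12y^2 + 7/4y + 67/12 to the basis.

S(f_1,f_4): lcm = xy. S = -7/2x + 3/4y^2 - 7/4y + 1.
  leading term x: subtract (-8/9)·h_5 from -7/2x + 3/4y^2 - 7/4y + 1 → 1/2y^3 + 13/6y^2 - 17/4y - 71/12
  leading term y^3: subtract (-2/7)·h_6 from 1/2y^3 + 13/6y^2 - 17/4y - 71/12 → 4/7y^2 - 15/4y - 121/28
  leading term y^2: no divisor's leading term divides it; move 4/7y^2 to the remainder.
  leading term y: no divisor's leading term divides it; move -15/4y to the remainder.
  leading term 1: no divisor's leading term divides it; move -121/28 to the remainder.
  remainder 4/7y^2 - 15/4y - 121/28 ≠ 0; add h_7 = 4/7y^2 - 15/4y - 121/28 to the basis.

S(f_2,f_3): lcm = x^2. S = 3/2xy - 2x - 4y - 1/2.
  leading term xy: subtract (-3/8)·f_1 from 3/2xy - 2x - 4y - 1/2 → 7/4x - 9/8y^2 - 5/2y - 25/8
  leading term x: subtract (4/9)·h_5 from 7/4x - 9/8y^2 - 5/2y - 25/8 → -1/4y^3 - 11/6y^2 - 5/4y + 1/3
  leading term y^3: subtract (1/7)·h_6 from -1/4y^3 - 11/6y^2 - 5/4y + 1/3 → -29/28y^2 - 3/2y - 13/28
  leading term y^2: subtract (-29/16)·h_7 from -29/28y^2 - 3/2y - 13/28 → -531/64y - 531/64
  leading term y: no divisor's leading term divides it; move -531/64y to the remainder.
  leading term 1: no divisor's leading term divides it; move -531/64 to the remainder.
  remainder -531/64y - 531/64 ≠ 0; add h_8 = -531/64y - 531/64 to the basis.

The other S-polynomials (S(f_2,f_4), S(f_3,f_4), S(f_1,h_5), S(f_2,h_5), S(f_3,h_5), S(f_4,h_5), S(f_1,h_6), S(f_2,h_6), S(f_3,h_6), S(f_4,h_6), S(h_5,h_6), S(f_1,h_7), S(f_2,h_7), S(f_3,h_7), S(f_4,h_7), S(h_5,h_7), S(h_6,h_7), S(f_1,h_8), S(f_2,h_8), S(f_3,h_8), S(f_4,h_8), S(h_5,h_8), S(h_6,h_8), S(h_7,h_8)) all reduce to 0 modulo the current basis, so we have a Gröbner basis.
Inter-reduce: drop elements whose leading term is divisible by another's, tail-reduce, and make monic.
Reduced Gröbner basis: {x - 1, y + 1}.

From the last basis element, y + 1 = 0, so y takes values in {-1}. Each choice, substituted upward through the basis, yields the corresponding point(s) of the solution set.
  y = -1: the earlier basis element becomes x - 1 = 0, giving x = 1 — point (1, -1).
Check: every point annihilates each of the original generators.

{(1, -1)}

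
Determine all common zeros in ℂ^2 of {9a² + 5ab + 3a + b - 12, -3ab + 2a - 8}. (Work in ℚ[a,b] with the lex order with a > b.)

Compute a lex Gröbner basis by Buchberger's algorithm.
f_1 = 9a² + 5ab + 3a + b - 12, LT = a².
f_2 = -3ab + 2a - 8, LT = ab.

S(f_1,f_2): lcm = a²b. S = ⅔a² + 5/9ab² + ⅓ab - 8/3a + 1/9b² - 4/3b.
  leading term a²: subtract (2/27)·f_1 from ⅔a² + 5/9ab² + ⅓ab - 8/3a + 1/9b² - 4/3b → 5/9ab² - 1/27ab - 26/9a + 1/9b² - 38/27b + 8/9
  leading term ab²: subtract (-5/27b)·f_2 from 5/9ab² - 1/27ab - 26/9a + 1/9b² - 38/27b + 8/9 → ⅓ab - 26/9a + 1/9b² - 26/9b + 8/9
  leading term ab: subtract (-1/9)·f_2 from ⅓ab - 26/9a + 1/9b² - 26/9b + 8/9 → -8/3a + 1/9b² - 26/9b
  leading term a: no divisor's leading term divides it; move -8/3a to the remainder.
  leading term b²: no divisor's leading term divides it; move 1/9b² to the remainder.
  leading term b: no divisor's leading term divides it; move -26/9b to the remainder.
  remainder -8/3a + 1/9b² - 26/9b ≠ 0; add h_3 = -8/3a + 1/9b² - 26/9b to the basis.

S(f_2,h_3): lcm = ab. S = -⅔a + 1/24b³ - 13/12b² + 8/3.
  leading term a: subtract (¼)·h_3 from -⅔a + 1/24b³ - 13/12b² + 8/3 → 1/24b³ - 10/9b² + 13/18b + 8/3
  leading term b³: no divisor's leading term divides it; move 1/24b³ to the remainder.
  leading term b²: no divisor's leading term divides it; move -10/9b² to the remainder.
  leading term b: no divisor's leading term divides it; move 13/18b to the remainder.
  leading term 1: no divisor's leading term divides it; move 8/3 to the remainder.
  remainder 1/24b³ - 10/9b² + 13/18b + 8/3 ≠ 0; add h_4 = 1/24b³ - 10/9b² + 13/18b + 8/3 to the basis.

The other S-polynomials (S(f_1,h_3), S(f_1,h_4), S(f_2,h_4), S(h_3,h_4)) all reduce to 0 modulo the current basis, so we have a Gröbner basis.
Inter-reduce: drop elements whose leading term is divisible by another's, tail-reduce, and make monic.
Reduced Gröbner basis: {a - 1/24b² + 13/12b, b³ - 80/3b² + 52/3b + 64}.

A lex Gröbner basis eliminates variables successively. Here b³ - 80/3b² + 52/3b + 64 depends only on b, with roots {2, 37/3 - sqrt(1657)/3, 37/3 + sqrt(1657)/3}; lifting each root through the earlier basis elements recovers the full solutions.
  b = 2: the earlier basis element becomes a + 2 = 0, giving a = -2 — point (-2, 2).
  b = 37/3 - sqrt(1657)/3: the earlier basis element becomes a - sqrt(1657)/54 - 35/54 = 0, giving a = 35/54 + sqrt(1657)/54 — point (35/54 + sqrt(1657)/54, 37/3 - sqrt(1657)/3).
  b = 37/3 + sqrt(1657)/3: the earlier basis element becomes a - 35/54 + sqrt(1657)/54 = 0, giving a = 35/54 - sqrt(1657)/54 — point (35/54 - sqrt(1657)/54, 37/3 + sqrt(1657)/3).
Substituting each solution back into the original system confirms all equations vanish.

{(-2, 2), (35/54 + sqrt(1657)/54, 37/3 - sqrt(1657)/3), (35/54 - sqrt(1657)/54, 37/3 + sqrt(1657)/3)}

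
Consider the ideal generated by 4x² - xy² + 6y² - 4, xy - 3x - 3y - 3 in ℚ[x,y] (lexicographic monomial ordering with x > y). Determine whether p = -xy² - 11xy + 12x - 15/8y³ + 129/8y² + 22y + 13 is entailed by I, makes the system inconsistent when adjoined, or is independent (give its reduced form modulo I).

Adjoining -xy² - 11xy + 12x - 15/8y³ + 129/8y² + 22y + 13 makes the ideal the whole ring: the system is inconsistent.

First compute the reduced Gröbner basis of I by Buchberger's algorithm.
f_1 = 4x² - xy² + 6y² - 4, LT = x².
f_2 = xy - 3x - 3y - 3, LT = xy.

S(f_1,f_2): lcm = x²y. S = 3x² - ¼xy³ + 3xy + 3x + 3/2y³ - y.
  reduce S modulo (f_1, f_2):
  remainder 12x + ¾y³ - 21/4y² + 8y + 12 ≠ 0; add h_3 = 12x + ¾y³ - 21/4y² + 8y + 12 to the basis.

S(f_2,h_3): lcm = xy. S = -3x - 1/16y⁴ + 7/16y³ - ⅔y² - 4y - 3.
  reduce S modulo (f_1, f_2, h_3):
  remainder -1/16y⁴ + ⅝y³ - 95/48y² - 2y ≠ 0; add h_4 = -1/16y⁴ + ⅝y³ - 95/48y² - 2y to the basis.

The other S-polynomials (S(f_1,h_3), S(f_1,h_4), S(f_2,h_4), S(h_3,h_4)) all reduce to 0 modulo the current basis, so we have a Gröbner basis.
Inter-reduce: drop elements whose leading term is divisible by another's, tail-reduce, and make monic.
Reduced Gröbner basis: {x + 1/16y³ - 7/16y² + ⅔y + 1, y⁴ - 10y³ + 95/3y² + 32y}.
Label its elements g_1 = x + 1/16y³ - 7/16y² + ⅔y + 1, g_2 = y⁴ - 10y³ + 95/3y² + 32y.

Reduce p = -xy² - 11xy + 12x - 15/8y³ + 129/8y² + 22y + 13 modulo G:
  leading term xy²: subtract (-y²)·g_1 from -xy² - 11xy + 12x - 15/8y³ + 129/8y² + 22y + 13 → -11xy + 12x + 1/16y⁵ - 7/16y⁴ - 29/24y³ + 137/8y² + 22y + 13
  leading term xy: subtract (-11y)·g_1 from -11xy + 12x + 1/16y⁵ - 7/16y⁴ - 29/24y³ + 137/8y² + 22y + 13 → 12x + 1/16y⁵ + ¼y⁴ - 289/48y³ + 587/24y² + 33y + 13
  leading term x: subtract (12)·g_1 from 12x + 1/16y⁵ + ¼y⁴ - 289/48y³ + 587/24y² + 33y + 13 → 1/16y⁵ + ¼y⁴ - 325/48y³ + 713/24y² + 25y + 1
  leading term y⁵: subtract (1/16y)·g_2 from 1/16y⁵ + ¼y⁴ - 325/48y³ + 713/24y² + 25y + 1 → ⅞y⁴ - 35/4y³ + 665/24y² + 25y + 1
  leading term y⁴: subtract (⅞)·g_2 from ⅞y⁴ - 35/4y³ + 665/24y² + 25y + 1 → -3y + 1
  leading term y: no divisor's leading term divides it; move -3y to the remainder.
  leading term 1: no divisor's leading term divides it; move 1 to the remainder.
  normal form = -3y + 1.
The normal form is nonzero, so p ∉ I. Since p minus its normal form lies in I, I + (p) = I + (r) where r = -3y + 1; decide whether this ideal is the whole ring.
Run Buchberger on G together with r (pairs among the g_i already reduce to 0 since G is a Gröbner basis):
g_1 = x + 1/16y³ - 7/16y² + ⅔y + 1, LT = x.
g_2 = y⁴ - 10y³ + 95/3y² + 32y, LT = y⁴.
r = -3y + 1, LT = y.

S(g_2,r): lcm = y⁴. S = -29/3y³ + 95/3y² + 32y.
  reduce S modulo (g_1, g_2, r):
  remainder 1120/81 ≠ 0; add m_4 = 1120/81 to the basis.

The other S-polynomials (S(g_1,g_2), S(g_1,r), S(g_1,m_4), S(g_2,m_4), S(r,m_4)) all reduce to 0 modulo the current basis, so we have a Gröbner basis.
Inter-reduce: drop elements whose leading term is divisible by another's, tail-reduce, and make monic.
Reduced Gröbner basis: {1}.
The reduced Gröbner basis of I + (p) is {1}: the ideal is the whole ring, so the enlarged system has no common solution — adjoining p is inconsistent.

The remainder on division by a Gröbner basis is unique — it is the normal form.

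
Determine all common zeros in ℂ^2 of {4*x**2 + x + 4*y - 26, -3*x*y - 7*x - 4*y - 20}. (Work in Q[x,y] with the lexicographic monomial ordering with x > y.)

Compute a lex Gröbner basis by Buchberger's algorithm.
f_1 = 4*x**2 + x + 4*y - 26, LT = x**2.
f_2 = -3*x*y - 7*x - 4*y - 20, LT = x*y.

S(f_1,f_2): lcm = x**2*y. S = -7/3*x**2 - 13/12*x*y - 20/3*x + y**2 - 13/2*y.
  reduce S modulo (f_1, f_2):
  remainder -32/9*x + y**2 - 49/18*y - 143/18 ≠ 0; add h_3 = -32/9*x + y**2 - 49/18*y - 143/18 to the basis.

S(f_2,h_3): lcm = x*y. S = 7/3*x + 9/32*y**3 - 49/64*y**2 - 173/192*y + 20/3.
  reduce S modulo (f_1, f_2, h_3):
  remainder 9/32*y**3 - 7/64*y**2 - 43/16*y + 93/64 ≠ 0; add h_4 = 9/32*y**3 - 7/64*y**2 - 43/16*y + 93/64 to the basis.

The other S-polynomials (S(f_1,h_3), S(f_1,h_4), S(f_2,h_4), S(h_3,h_4)) all reduce to 0 modulo the current basis, so we have a Gröbner basis.
Inter-reduce: drop elements whose leading term is divisible by another's, tail-reduce, and make monic.
Reduced Gröbner basis: {x - 9/32*y**2 + 49/64*y + 143/64, y**3 - 7/18*y**2 - 86/9*y + 31/6}.

The lex basis is triangular: the last element involves only y. Solving y**3 - 7/18*y**2 - 86/9*y + 31/6 = 0 gives y ∈ {3, -47/36 + sqrt(4441)/36, -sqrt(4441)/36 - 47/36}; substituting each value into the earlier elements determines the remaining variables.
  y = 3: the earlier basis element becomes x + 2 = 0, giving x = -2 — point (-2, 3).
  y = -47/36 + sqrt(4441)/36: the earlier basis element becomes x - 5/24 + sqrt(4441)/24 = 0, giving x = 5/24 - sqrt(4441)/24 — point (5/24 - sqrt(4441)/24, -47/36 + sqrt(4441)/36).
  y = -sqrt(4441)/36 - 47/36: the earlier basis element becomes x - sqrt(4441)/24 - 5/24 = 0, giving x = 5/24 + sqrt(4441)/24 — point (5/24 + sqrt(4441)/24, -sqrt(4441)/36 - 47/36).
Zero-dimensionality of the ideal guarantees finitely many solutions over ℂ.

{(-2, 3), (5/24 - sqrt(4441)/24, -47/36 + sqrt(4441)/36), (5/24 + sqrt(4441)/24, -sqrt(4441)/36 - 47/36)}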